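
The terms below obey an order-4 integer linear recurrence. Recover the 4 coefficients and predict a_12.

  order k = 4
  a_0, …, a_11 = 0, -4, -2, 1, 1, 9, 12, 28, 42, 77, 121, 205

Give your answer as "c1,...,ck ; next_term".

1,2,-1,-1 ; 328

  a_4 = 1·1 + 2·-2 + -1·-4 + -1·0 = 1
  a_5 = 1·1 + 2·1 + -1·-2 + -1·-4 = 9
  a_6 = 1·9 + 2·1 + -1·1 + -1·-2 = 12
  a_7 = 1·12 + 2·9 + -1·1 + -1·1 = 28
  a_8 = 1·28 + 2·12 + -1·9 + -1·1 = 42
  a_9 = 1·42 + 2·28 + -1·12 + -1·9 = 77
  a_10 = 1·77 + 2·42 + -1·28 + -1·12 = 121
  a_11 = 1·121 + 2·77 + -1·42 + -1·28 = 205
  a_12 = 1·205 + 2·121 + -1·77 + -1·42 = 328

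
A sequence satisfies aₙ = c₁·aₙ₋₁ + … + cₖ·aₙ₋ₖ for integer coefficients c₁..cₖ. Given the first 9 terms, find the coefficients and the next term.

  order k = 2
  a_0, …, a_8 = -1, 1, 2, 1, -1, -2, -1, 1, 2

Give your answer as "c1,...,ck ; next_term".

1,-1 ; 1

  a_2 = 1·1 + -1·-1 = 2
  a_3 = 1·2 + -1·1 = 1
  a_4 = 1·1 + -1·2 = -1
  a_5 = 1·-1 + -1·1 = -2
  a_6 = 1·-2 + -1·-1 = -1
  a_7 = 1·-1 + -1·-2 = 1
  a_8 = 1·1 + -1·-1 = 2
  a_9 = 1·2 + -1·1 = 1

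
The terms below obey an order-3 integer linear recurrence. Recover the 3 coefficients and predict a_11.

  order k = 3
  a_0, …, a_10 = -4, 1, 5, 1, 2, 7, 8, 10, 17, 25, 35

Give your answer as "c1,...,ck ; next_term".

  a_3 = 1·5 + 0·1 + 1·-4 = 1
  a_4 = 1·1 + 0·5 + 1·1 = 2
  a_5 = 1·2 + 0·1 + 1·5 = 7
  a_6 = 1·7 + 0·2 + 1·1 = 8
  a_7 = 1·8 + 0·7 + 1·2 = 10
  a_8 = 1·10 + 0·8 + 1·7 = 17
  a_9 = 1·17 + 0·10 + 1·8 = 25
  a_10 = 1·25 + 0·17 + 1·10 = 35
  a_11 = 1·35 + 0·25 + 1·17 = 52

1,0,1 ; 52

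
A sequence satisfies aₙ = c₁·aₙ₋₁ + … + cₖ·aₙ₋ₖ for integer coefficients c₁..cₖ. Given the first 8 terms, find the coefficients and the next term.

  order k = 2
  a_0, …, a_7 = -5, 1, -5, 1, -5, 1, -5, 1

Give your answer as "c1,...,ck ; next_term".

0,1 ; -5

  a_2 = 0·1 + 1·-5 = -5
  a_3 = 0·-5 + 1·1 = 1
  a_4 = 0·1 + 1·-5 = -5
  a_5 = 0·-5 + 1·1 = 1
  a_6 = 0·1 + 1·-5 = -5
  a_7 = 0·-5 + 1·1 = 1
  a_8 = 0·1 + 1·-5 = -5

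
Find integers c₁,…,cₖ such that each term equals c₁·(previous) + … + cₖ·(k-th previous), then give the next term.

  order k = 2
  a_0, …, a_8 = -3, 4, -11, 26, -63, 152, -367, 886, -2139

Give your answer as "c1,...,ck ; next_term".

  a_2 = -2·4 + 1·-3 = -11
  a_3 = -2·-11 + 1·4 = 26
  a_4 = -2·26 + 1·-11 = -63
  a_5 = -2·-63 + 1·26 = 152
  a_6 = -2·152 + 1·-63 = -367
  a_7 = -2·-367 + 1·152 = 886
  a_8 = -2·886 + 1·-367 = -2139
  a_9 = -2·-2139 + 1·886 = 5164

-2,1 ; 5164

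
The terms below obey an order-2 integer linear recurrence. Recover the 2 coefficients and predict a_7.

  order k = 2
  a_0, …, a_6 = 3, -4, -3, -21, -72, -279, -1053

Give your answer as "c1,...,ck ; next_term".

3,3 ; -3996

  a_2 = 3·-4 + 3·3 = -3
  a_3 = 3·-3 + 3·-4 = -21
  a_4 = 3·-21 + 3·-3 = -72
  a_5 = 3·-72 + 3·-21 = -279
  a_6 = 3·-279 + 3·-72 = -1053
  a_7 = 3·-1053 + 3·-279 = -3996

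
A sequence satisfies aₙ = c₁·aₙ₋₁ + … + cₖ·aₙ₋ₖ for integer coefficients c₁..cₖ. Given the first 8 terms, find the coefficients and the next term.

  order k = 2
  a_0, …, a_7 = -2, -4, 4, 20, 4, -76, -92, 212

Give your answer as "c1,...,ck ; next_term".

  a_2 = 1·-4 + -4·-2 = 4
  a_3 = 1·4 + -4·-4 = 20
  a_4 = 1·20 + -4·4 = 4
  a_5 = 1·4 + -4·20 = -76
  a_6 = 1·-76 + -4·4 = -92
  a_7 = 1·-92 + -4·-76 = 212
  a_8 = 1·212 + -4·-92 = 580

1,-4 ; 580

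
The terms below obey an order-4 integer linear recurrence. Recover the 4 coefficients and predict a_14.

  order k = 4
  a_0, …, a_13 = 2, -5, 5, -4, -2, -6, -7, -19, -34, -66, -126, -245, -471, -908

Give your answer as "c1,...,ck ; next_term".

  a_4 = 1·-4 + 1·5 + 1·-5 + 1·2 = -2
  a_5 = 1·-2 + 1·-4 + 1·5 + 1·-5 = -6
  a_6 = 1·-6 + 1·-2 + 1·-4 + 1·5 = -7
  a_7 = 1·-7 + 1·-6 + 1·-2 + 1·-4 = -19
  a_8 = 1·-19 + 1·-7 + 1·-6 + 1·-2 = -34
  a_9 = 1·-34 + 1·-19 + 1·-7 + 1·-6 = -66
  a_10 = 1·-66 + 1·-34 + 1·-19 + 1·-7 = -126
  a_11 = 1·-126 + 1·-66 + 1·-34 + 1·-19 = -245
  a_12 = 1·-245 + 1·-126 + 1·-66 + 1·-34 = -471
  a_13 = 1·-471 + 1·-245 + 1·-126 + 1·-66 = -908
  a_14 = 1·-908 + 1·-471 + 1·-245 + 1·-126 = -1750

1,1,1,1 ; -1750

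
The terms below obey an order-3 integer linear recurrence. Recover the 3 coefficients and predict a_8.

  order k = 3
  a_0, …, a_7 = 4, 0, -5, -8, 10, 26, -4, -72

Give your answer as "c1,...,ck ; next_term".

  a_3 = 0·-5 + -2·0 + -2·4 = -8
  a_4 = 0·-8 + -2·-5 + -2·0 = 10
  a_5 = 0·10 + -2·-8 + -2·-5 = 26
  a_6 = 0·26 + -2·10 + -2·-8 = -4
  a_7 = 0·-4 + -2·26 + -2·10 = -72
  a_8 = 0·-72 + -2·-4 + -2·26 = -44

0,-2,-2 ; -44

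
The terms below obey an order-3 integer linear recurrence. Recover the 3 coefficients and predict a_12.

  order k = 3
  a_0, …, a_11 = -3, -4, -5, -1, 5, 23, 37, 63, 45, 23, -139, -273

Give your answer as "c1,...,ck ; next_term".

1,2,-4 ; -643

  a_3 = 1·-5 + 2·-4 + -4·-3 = -1
  a_4 = 1·-1 + 2·-5 + -4·-4 = 5
  a_5 = 1·5 + 2·-1 + -4·-5 = 23
  a_6 = 1·23 + 2·5 + -4·-1 = 37
  a_7 = 1·37 + 2·23 + -4·5 = 63
  a_8 = 1·63 + 2·37 + -4·23 = 45
  a_9 = 1·45 + 2·63 + -4·37 = 23
  a_10 = 1·23 + 2·45 + -4·63 = -139
  a_11 = 1·-139 + 2·23 + -4·45 = -273
  a_12 = 1·-273 + 2·-139 + -4·23 = -643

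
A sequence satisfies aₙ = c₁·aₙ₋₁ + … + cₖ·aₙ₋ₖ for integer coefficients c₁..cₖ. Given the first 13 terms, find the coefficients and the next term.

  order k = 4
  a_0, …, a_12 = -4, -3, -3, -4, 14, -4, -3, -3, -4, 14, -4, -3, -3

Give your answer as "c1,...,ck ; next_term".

  a_4 = -1·-4 + -1·-3 + -1·-3 + -1·-4 = 14
  a_5 = -1·14 + -1·-4 + -1·-3 + -1·-3 = -4
  a_6 = -1·-4 + -1·14 + -1·-4 + -1·-3 = -3
  a_7 = -1·-3 + -1·-4 + -1·14 + -1·-4 = -3
  a_8 = -1·-3 + -1·-3 + -1·-4 + -1·14 = -4
  a_9 = -1·-4 + -1·-3 + -1·-3 + -1·-4 = 14
  a_10 = -1·14 + -1·-4 + -1·-3 + -1·-3 = -4
  a_11 = -1·-4 + -1·14 + -1·-4 + -1·-3 = -3
  a_12 = -1·-3 + -1·-4 + -1·14 + -1·-4 = -3
  a_13 = -1·-3 + -1·-3 + -1·-4 + -1·14 = -4

-1,-1,-1,-1 ; -4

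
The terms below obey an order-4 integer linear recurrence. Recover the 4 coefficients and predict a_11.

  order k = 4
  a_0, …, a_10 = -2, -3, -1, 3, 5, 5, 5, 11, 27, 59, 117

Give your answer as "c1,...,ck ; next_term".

2,0,-1,2 ; 229

  a_4 = 2·3 + 0·-1 + -1·-3 + 2·-2 = 5
  a_5 = 2·5 + 0·3 + -1·-1 + 2·-3 = 5
  a_6 = 2·5 + 0·5 + -1·3 + 2·-1 = 5
  a_7 = 2·5 + 0·5 + -1·5 + 2·3 = 11
  a_8 = 2·11 + 0·5 + -1·5 + 2·5 = 27
  a_9 = 2·27 + 0·11 + -1·5 + 2·5 = 59
  a_10 = 2·59 + 0·27 + -1·11 + 2·5 = 117
  a_11 = 2·117 + 0·59 + -1·27 + 2·11 = 229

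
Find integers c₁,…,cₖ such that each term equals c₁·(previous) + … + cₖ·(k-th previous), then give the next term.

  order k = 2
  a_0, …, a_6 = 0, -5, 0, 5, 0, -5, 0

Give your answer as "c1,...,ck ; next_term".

  a_2 = 0·-5 + -1·0 = 0
  a_3 = 0·0 + -1·-5 = 5
  a_4 = 0·5 + -1·0 = 0
  a_5 = 0·0 + -1·5 = -5
  a_6 = 0·-5 + -1·0 = 0
  a_7 = 0·0 + -1·-5 = 5

0,-1 ; 5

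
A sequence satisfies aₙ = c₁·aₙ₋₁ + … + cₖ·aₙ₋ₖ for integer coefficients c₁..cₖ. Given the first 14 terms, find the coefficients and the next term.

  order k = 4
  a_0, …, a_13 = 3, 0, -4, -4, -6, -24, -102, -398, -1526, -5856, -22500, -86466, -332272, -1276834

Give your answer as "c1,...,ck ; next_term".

  a_4 = 4·-4 + -1·-4 + 1·0 + 2·3 = -6
  a_5 = 4·-6 + -1·-4 + 1·-4 + 2·0 = -24
  a_6 = 4·-24 + -1·-6 + 1·-4 + 2·-4 = -102
  a_7 = 4·-102 + -1·-24 + 1·-6 + 2·-4 = -398
  a_8 = 4·-398 + -1·-102 + 1·-24 + 2·-6 = -1526
  a_9 = 4·-1526 + -1·-398 + 1·-102 + 2·-24 = -5856
  a_10 = 4·-5856 + -1·-1526 + 1·-398 + 2·-102 = -22500
  a_11 = 4·-22500 + -1·-5856 + 1·-1526 + 2·-398 = -86466
  a_12 = 4·-86466 + -1·-22500 + 1·-5856 + 2·-1526 = -332272
  a_13 = 4·-332272 + -1·-86466 + 1·-22500 + 2·-5856 = -1276834
  a_14 = 4·-1276834 + -1·-332272 + 1·-86466 + 2·-22500 = -4906530

4,-1,1,2 ; -4906530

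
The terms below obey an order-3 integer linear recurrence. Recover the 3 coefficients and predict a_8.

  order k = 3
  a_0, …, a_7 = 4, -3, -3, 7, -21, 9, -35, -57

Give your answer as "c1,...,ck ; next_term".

0,3,4 ; -69

  a_3 = 0·-3 + 3·-3 + 4·4 = 7
  a_4 = 0·7 + 3·-3 + 4·-3 = -21
  a_5 = 0·-21 + 3·7 + 4·-3 = 9
  a_6 = 0·9 + 3·-21 + 4·7 = -35
  a_7 = 0·-35 + 3·9 + 4·-21 = -57
  a_8 = 0·-57 + 3·-35 + 4·9 = -69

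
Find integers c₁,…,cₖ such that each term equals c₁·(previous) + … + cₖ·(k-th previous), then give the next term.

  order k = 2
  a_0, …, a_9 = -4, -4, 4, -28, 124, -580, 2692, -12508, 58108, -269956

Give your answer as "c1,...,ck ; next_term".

-4,3 ; 1254148

  a_2 = -4·-4 + 3·-4 = 4
  a_3 = -4·4 + 3·-4 = -28
  a_4 = -4·-28 + 3·4 = 124
  a_5 = -4·124 + 3·-28 = -580
  a_6 = -4·-580 + 3·124 = 2692
  a_7 = -4·2692 + 3·-580 = -12508
  a_8 = -4·-12508 + 3·2692 = 58108
  a_9 = -4·58108 + 3·-12508 = -269956
  a_10 = -4·-269956 + 3·58108 = 1254148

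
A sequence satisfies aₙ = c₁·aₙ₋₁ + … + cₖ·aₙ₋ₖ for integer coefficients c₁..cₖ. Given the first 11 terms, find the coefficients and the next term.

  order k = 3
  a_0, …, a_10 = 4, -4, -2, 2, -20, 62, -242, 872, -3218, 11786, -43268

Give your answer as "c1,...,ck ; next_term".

-3,3,2 ; 158726

  a_3 = -3·-2 + 3·-4 + 2·4 = 2
  a_4 = -3·2 + 3·-2 + 2·-4 = -20
  a_5 = -3·-20 + 3·2 + 2·-2 = 62
  a_6 = -3·62 + 3·-20 + 2·2 = -242
  a_7 = -3·-242 + 3·62 + 2·-20 = 872
  a_8 = -3·872 + 3·-242 + 2·62 = -3218
  a_9 = -3·-3218 + 3·872 + 2·-242 = 11786
  a_10 = -3·11786 + 3·-3218 + 2·872 = -43268
  a_11 = -3·-43268 + 3·11786 + 2·-3218 = 158726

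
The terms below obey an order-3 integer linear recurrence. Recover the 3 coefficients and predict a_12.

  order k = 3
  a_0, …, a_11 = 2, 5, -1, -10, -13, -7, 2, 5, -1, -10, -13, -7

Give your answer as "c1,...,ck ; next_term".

  a_3 = 2·-1 + -2·5 + 1·2 = -10
  a_4 = 2·-10 + -2·-1 + 1·5 = -13
  a_5 = 2·-13 + -2·-10 + 1·-1 = -7
  a_6 = 2·-7 + -2·-13 + 1·-10 = 2
  a_7 = 2·2 + -2·-7 + 1·-13 = 5
  a_8 = 2·5 + -2·2 + 1·-7 = -1
  a_9 = 2·-1 + -2·5 + 1·2 = -10
  a_10 = 2·-10 + -2·-1 + 1·5 = -13
  a_11 = 2·-13 + -2·-10 + 1·-1 = -7
  a_12 = 2·-7 + -2·-13 + 1·-10 = 2

2,-2,1 ; 2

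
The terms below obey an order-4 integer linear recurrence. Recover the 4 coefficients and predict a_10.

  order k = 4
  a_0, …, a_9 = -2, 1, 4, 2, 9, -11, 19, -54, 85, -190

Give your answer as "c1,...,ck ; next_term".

-1,2,-1,-2 ; 376

  a_4 = -1·2 + 2·4 + -1·1 + -2·-2 = 9
  a_5 = -1·9 + 2·2 + -1·4 + -2·1 = -11
  a_6 = -1·-11 + 2·9 + -1·2 + -2·4 = 19
  a_7 = -1·19 + 2·-11 + -1·9 + -2·2 = -54
  a_8 = -1·-54 + 2·19 + -1·-11 + -2·9 = 85
  a_9 = -1·85 + 2·-54 + -1·19 + -2·-11 = -190
  a_10 = -1·-190 + 2·85 + -1·-54 + -2·19 = 376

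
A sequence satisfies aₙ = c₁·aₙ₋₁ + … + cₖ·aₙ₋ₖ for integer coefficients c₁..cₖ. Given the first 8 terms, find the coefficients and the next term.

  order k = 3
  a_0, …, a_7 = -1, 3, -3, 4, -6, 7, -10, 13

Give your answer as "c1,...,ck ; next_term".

0,1,-1 ; -17

  a_3 = 0·-3 + 1·3 + -1·-1 = 4
  a_4 = 0·4 + 1·-3 + -1·3 = -6
  a_5 = 0·-6 + 1·4 + -1·-3 = 7
  a_6 = 0·7 + 1·-6 + -1·4 = -10
  a_7 = 0·-10 + 1·7 + -1·-6 = 13
  a_8 = 0·13 + 1·-10 + -1·7 = -17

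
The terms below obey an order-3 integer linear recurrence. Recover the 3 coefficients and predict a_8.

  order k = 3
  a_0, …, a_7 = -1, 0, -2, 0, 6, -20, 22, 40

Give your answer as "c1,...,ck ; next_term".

  a_3 = -2·-2 + -3·0 + 4·-1 = 0
  a_4 = -2·0 + -3·-2 + 4·0 = 6
  a_5 = -2·6 + -3·0 + 4·-2 = -20
  a_6 = -2·-20 + -3·6 + 4·0 = 22
  a_7 = -2·22 + -3·-20 + 4·6 = 40
  a_8 = -2·40 + -3·22 + 4·-20 = -226

-2,-3,4 ; -226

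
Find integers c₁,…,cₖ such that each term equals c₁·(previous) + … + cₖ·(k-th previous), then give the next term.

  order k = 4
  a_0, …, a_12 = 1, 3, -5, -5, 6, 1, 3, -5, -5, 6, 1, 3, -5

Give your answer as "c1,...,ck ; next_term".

-1,-1,-1,-1 ; -5

  a_4 = -1·-5 + -1·-5 + -1·3 + -1·1 = 6
  a_5 = -1·6 + -1·-5 + -1·-5 + -1·3 = 1
  a_6 = -1·1 + -1·6 + -1·-5 + -1·-5 = 3
  a_7 = -1·3 + -1·1 + -1·6 + -1·-5 = -5
  a_8 = -1·-5 + -1·3 + -1·1 + -1·6 = -5
  a_9 = -1·-5 + -1·-5 + -1·3 + -1·1 = 6
  a_10 = -1·6 + -1·-5 + -1·-5 + -1·3 = 1
  a_11 = -1·1 + -1·6 + -1·-5 + -1·-5 = 3
  a_12 = -1·3 + -1·1 + -1·6 + -1·-5 = -5
  a_13 = -1·-5 + -1·3 + -1·1 + -1·6 = -5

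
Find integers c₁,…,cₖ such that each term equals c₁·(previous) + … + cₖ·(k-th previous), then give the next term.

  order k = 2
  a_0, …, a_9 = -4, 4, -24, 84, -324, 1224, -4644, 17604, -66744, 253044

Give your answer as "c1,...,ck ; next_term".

-3,3 ; -959364

  a_2 = -3·4 + 3·-4 = -24
  a_3 = -3·-24 + 3·4 = 84
  a_4 = -3·84 + 3·-24 = -324
  a_5 = -3·-324 + 3·84 = 1224
  a_6 = -3·1224 + 3·-324 = -4644
  a_7 = -3·-4644 + 3·1224 = 17604
  a_8 = -3·17604 + 3·-4644 = -66744
  a_9 = -3·-66744 + 3·17604 = 253044
  a_10 = -3·253044 + 3·-66744 = -959364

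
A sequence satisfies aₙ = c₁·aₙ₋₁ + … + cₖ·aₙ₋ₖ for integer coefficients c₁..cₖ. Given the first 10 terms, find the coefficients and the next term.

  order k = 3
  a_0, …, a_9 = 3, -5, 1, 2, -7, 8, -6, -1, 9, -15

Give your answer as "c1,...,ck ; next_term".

-1,0,1 ; 14

  a_3 = -1·1 + 0·-5 + 1·3 = 2
  a_4 = -1·2 + 0·1 + 1·-5 = -7
  a_5 = -1·-7 + 0·2 + 1·1 = 8
  a_6 = -1·8 + 0·-7 + 1·2 = -6
  a_7 = -1·-6 + 0·8 + 1·-7 = -1
  a_8 = -1·-1 + 0·-6 + 1·8 = 9
  a_9 = -1·9 + 0·-1 + 1·-6 = -15
  a_10 = -1·-15 + 0·9 + 1·-1 = 14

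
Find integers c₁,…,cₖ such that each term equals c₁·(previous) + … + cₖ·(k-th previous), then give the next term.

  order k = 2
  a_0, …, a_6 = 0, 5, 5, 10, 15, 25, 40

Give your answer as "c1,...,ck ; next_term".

1,1 ; 65

  a_2 = 1·5 + 1·0 = 5
  a_3 = 1·5 + 1·5 = 10
  a_4 = 1·10 + 1·5 = 15
  a_5 = 1·15 + 1·10 = 25
  a_6 = 1·25 + 1·15 = 40
  a_7 = 1·40 + 1·25 = 65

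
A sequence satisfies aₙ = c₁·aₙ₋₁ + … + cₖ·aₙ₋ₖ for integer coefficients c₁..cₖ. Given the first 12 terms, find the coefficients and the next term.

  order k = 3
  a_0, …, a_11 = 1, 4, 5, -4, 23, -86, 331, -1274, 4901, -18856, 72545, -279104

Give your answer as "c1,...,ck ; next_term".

-3,3,-1 ; 1073803

  a_3 = -3·5 + 3·4 + -1·1 = -4
  a_4 = -3·-4 + 3·5 + -1·4 = 23
  a_5 = -3·23 + 3·-4 + -1·5 = -86
  a_6 = -3·-86 + 3·23 + -1·-4 = 331
  a_7 = -3·331 + 3·-86 + -1·23 = -1274
  a_8 = -3·-1274 + 3·331 + -1·-86 = 4901
  a_9 = -3·4901 + 3·-1274 + -1·331 = -18856
  a_10 = -3·-18856 + 3·4901 + -1·-1274 = 72545
  a_11 = -3·72545 + 3·-18856 + -1·4901 = -279104
  a_12 = -3·-279104 + 3·72545 + -1·-18856 = 1073803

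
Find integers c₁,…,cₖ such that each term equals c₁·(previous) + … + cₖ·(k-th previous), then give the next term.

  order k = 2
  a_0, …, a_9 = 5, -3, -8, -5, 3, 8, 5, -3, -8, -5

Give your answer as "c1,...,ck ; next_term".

1,-1 ; 3

  a_2 = 1·-3 + -1·5 = -8
  a_3 = 1·-8 + -1·-3 = -5
  a_4 = 1·-5 + -1·-8 = 3
  a_5 = 1·3 + -1·-5 = 8
  a_6 = 1·8 + -1·3 = 5
  a_7 = 1·5 + -1·8 = -3
  a_8 = 1·-3 + -1·5 = -8
  a_9 = 1·-8 + -1·-3 = -5
  a_10 = 1·-5 + -1·-8 = 3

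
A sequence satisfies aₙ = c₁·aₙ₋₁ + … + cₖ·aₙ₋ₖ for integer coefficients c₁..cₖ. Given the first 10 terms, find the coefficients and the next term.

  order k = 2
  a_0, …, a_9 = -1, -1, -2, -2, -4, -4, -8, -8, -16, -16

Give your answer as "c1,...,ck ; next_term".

0,2 ; -32

  a_2 = 0·-1 + 2·-1 = -2
  a_3 = 0·-2 + 2·-1 = -2
  a_4 = 0·-2 + 2·-2 = -4
  a_5 = 0·-4 + 2·-2 = -4
  a_6 = 0·-4 + 2·-4 = -8
  a_7 = 0·-8 + 2·-4 = -8
  a_8 = 0·-8 + 2·-8 = -16
  a_9 = 0·-16 + 2·-8 = -16
  a_10 = 0·-16 + 2·-16 = -32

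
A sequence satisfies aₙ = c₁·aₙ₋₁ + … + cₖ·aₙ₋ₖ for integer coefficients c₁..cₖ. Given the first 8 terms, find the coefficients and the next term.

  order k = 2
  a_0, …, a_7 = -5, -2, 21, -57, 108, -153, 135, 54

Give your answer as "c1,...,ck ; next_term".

  a_2 = -3·-2 + -3·-5 = 21
  a_3 = -3·21 + -3·-2 = -57
  a_4 = -3·-57 + -3·21 = 108
  a_5 = -3·108 + -3·-57 = -153
  a_6 = -3·-153 + -3·108 = 135
  a_7 = -3·135 + -3·-153 = 54
  a_8 = -3·54 + -3·135 = -567

-3,-3 ; -567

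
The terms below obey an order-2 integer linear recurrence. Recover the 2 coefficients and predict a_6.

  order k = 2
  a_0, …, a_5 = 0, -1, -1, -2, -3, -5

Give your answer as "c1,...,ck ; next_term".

  a_2 = 1·-1 + 1·0 = -1
  a_3 = 1·-1 + 1·-1 = -2
  a_4 = 1·-2 + 1·-1 = -3
  a_5 = 1·-3 + 1·-2 = -5
  a_6 = 1·-5 + 1·-3 = -8

1,1 ; -8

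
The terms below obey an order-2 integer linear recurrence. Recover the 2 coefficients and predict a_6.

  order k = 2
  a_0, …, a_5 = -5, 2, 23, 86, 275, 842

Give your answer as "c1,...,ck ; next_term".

  a_2 = 4·2 + -3·-5 = 23
  a_3 = 4·23 + -3·2 = 86
  a_4 = 4·86 + -3·23 = 275
  a_5 = 4·275 + -3·86 = 842
  a_6 = 4·842 + -3·275 = 2543

4,-3 ; 2543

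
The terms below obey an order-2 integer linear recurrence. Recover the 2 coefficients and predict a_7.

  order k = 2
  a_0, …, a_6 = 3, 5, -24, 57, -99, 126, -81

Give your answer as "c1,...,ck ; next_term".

  a_2 = -3·5 + -3·3 = -24
  a_3 = -3·-24 + -3·5 = 57
  a_4 = -3·57 + -3·-24 = -99
  a_5 = -3·-99 + -3·57 = 126
  a_6 = -3·126 + -3·-99 = -81
  a_7 = -3·-81 + -3·126 = -135

-3,-3 ; -135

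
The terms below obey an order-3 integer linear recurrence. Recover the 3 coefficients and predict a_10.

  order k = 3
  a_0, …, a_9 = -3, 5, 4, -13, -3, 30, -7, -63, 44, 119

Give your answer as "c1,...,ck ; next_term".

0,-2,1 ; -151

  a_3 = 0·4 + -2·5 + 1·-3 = -13
  a_4 = 0·-13 + -2·4 + 1·5 = -3
  a_5 = 0·-3 + -2·-13 + 1·4 = 30
  a_6 = 0·30 + -2·-3 + 1·-13 = -7
  a_7 = 0·-7 + -2·30 + 1·-3 = -63
  a_8 = 0·-63 + -2·-7 + 1·30 = 44
  a_9 = 0·44 + -2·-63 + 1·-7 = 119
  a_10 = 0·119 + -2·44 + 1·-63 = -151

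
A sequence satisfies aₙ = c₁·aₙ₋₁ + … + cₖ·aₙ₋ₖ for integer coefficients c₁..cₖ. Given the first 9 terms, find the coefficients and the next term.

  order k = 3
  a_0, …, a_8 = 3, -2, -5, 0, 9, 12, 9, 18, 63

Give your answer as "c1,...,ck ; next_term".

3,-3,3 ; 162

  a_3 = 3·-5 + -3·-2 + 3·3 = 0
  a_4 = 3·0 + -3·-5 + 3·-2 = 9
  a_5 = 3·9 + -3·0 + 3·-5 = 12
  a_6 = 3·12 + -3·9 + 3·0 = 9
  a_7 = 3·9 + -3·12 + 3·9 = 18
  a_8 = 3·18 + -3·9 + 3·12 = 63
  a_9 = 3·63 + -3·18 + 3·9 = 162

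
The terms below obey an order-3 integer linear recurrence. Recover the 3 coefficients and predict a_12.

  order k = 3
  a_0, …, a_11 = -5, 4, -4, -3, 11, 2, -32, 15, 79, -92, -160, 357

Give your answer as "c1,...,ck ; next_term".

-1,-3,-1 ; 215

  a_3 = -1·-4 + -3·4 + -1·-5 = -3
  a_4 = -1·-3 + -3·-4 + -1·4 = 11
  a_5 = -1·11 + -3·-3 + -1·-4 = 2
  a_6 = -1·2 + -3·11 + -1·-3 = -32
  a_7 = -1·-32 + -3·2 + -1·11 = 15
  a_8 = -1·15 + -3·-32 + -1·2 = 79
  a_9 = -1·79 + -3·15 + -1·-32 = -92
  a_10 = -1·-92 + -3·79 + -1·15 = -160
  a_11 = -1·-160 + -3·-92 + -1·79 = 357
  a_12 = -1·357 + -3·-160 + -1·-92 = 215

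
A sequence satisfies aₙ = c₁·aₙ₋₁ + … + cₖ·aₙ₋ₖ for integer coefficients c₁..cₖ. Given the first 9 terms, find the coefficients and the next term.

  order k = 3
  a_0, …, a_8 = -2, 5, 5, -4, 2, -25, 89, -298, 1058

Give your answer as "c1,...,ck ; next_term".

-3,1,-3 ; -3739

  a_3 = -3·5 + 1·5 + -3·-2 = -4
  a_4 = -3·-4 + 1·5 + -3·5 = 2
  a_5 = -3·2 + 1·-4 + -3·5 = -25
  a_6 = -3·-25 + 1·2 + -3·-4 = 89
  a_7 = -3·89 + 1·-25 + -3·2 = -298
  a_8 = -3·-298 + 1·89 + -3·-25 = 1058
  a_9 = -3·1058 + 1·-298 + -3·89 = -3739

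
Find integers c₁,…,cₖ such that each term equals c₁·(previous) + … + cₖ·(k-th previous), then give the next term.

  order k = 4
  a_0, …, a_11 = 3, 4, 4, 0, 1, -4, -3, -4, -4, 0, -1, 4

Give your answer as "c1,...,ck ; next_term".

0,1,0,-1 ; 3

  a_4 = 0·0 + 1·4 + 0·4 + -1·3 = 1
  a_5 = 0·1 + 1·0 + 0·4 + -1·4 = -4
  a_6 = 0·-4 + 1·1 + 0·0 + -1·4 = -3
  a_7 = 0·-3 + 1·-4 + 0·1 + -1·0 = -4
  a_8 = 0·-4 + 1·-3 + 0·-4 + -1·1 = -4
  a_9 = 0·-4 + 1·-4 + 0·-3 + -1·-4 = 0
  a_10 = 0·0 + 1·-4 + 0·-4 + -1·-3 = -1
  a_11 = 0·-1 + 1·0 + 0·-4 + -1·-4 = 4
  a_12 = 0·4 + 1·-1 + 0·0 + -1·-4 = 3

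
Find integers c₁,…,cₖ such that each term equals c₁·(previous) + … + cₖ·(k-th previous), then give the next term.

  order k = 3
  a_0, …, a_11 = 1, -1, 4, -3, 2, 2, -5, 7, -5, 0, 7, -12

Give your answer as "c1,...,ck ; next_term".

-1,0,1 ; 12

  a_3 = -1·4 + 0·-1 + 1·1 = -3
  a_4 = -1·-3 + 0·4 + 1·-1 = 2
  a_5 = -1·2 + 0·-3 + 1·4 = 2
  a_6 = -1·2 + 0·2 + 1·-3 = -5
  a_7 = -1·-5 + 0·2 + 1·2 = 7
  a_8 = -1·7 + 0·-5 + 1·2 = -5
  a_9 = -1·-5 + 0·7 + 1·-5 = 0
  a_10 = -1·0 + 0·-5 + 1·7 = 7
  a_11 = -1·7 + 0·0 + 1·-5 = -12
  a_12 = -1·-12 + 0·7 + 1·0 = 12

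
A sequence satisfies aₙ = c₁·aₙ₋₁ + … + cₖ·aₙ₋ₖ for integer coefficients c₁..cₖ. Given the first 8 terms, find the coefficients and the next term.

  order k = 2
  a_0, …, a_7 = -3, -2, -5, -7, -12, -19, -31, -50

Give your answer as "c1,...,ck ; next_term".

  a_2 = 1·-2 + 1·-3 = -5
  a_3 = 1·-5 + 1·-2 = -7
  a_4 = 1·-7 + 1·-5 = -12
  a_5 = 1·-12 + 1·-7 = -19
  a_6 = 1·-19 + 1·-12 = -31
  a_7 = 1·-31 + 1·-19 = -50
  a_8 = 1·-50 + 1·-31 = -81

1,1 ; -81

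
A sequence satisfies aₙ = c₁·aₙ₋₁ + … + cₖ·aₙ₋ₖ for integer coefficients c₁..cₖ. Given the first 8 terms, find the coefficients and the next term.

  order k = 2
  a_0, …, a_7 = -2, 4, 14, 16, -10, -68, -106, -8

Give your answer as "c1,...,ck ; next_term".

2,-3 ; 302

  a_2 = 2·4 + -3·-2 = 14
  a_3 = 2·14 + -3·4 = 16
  a_4 = 2·16 + -3·14 = -10
  a_5 = 2·-10 + -3·16 = -68
  a_6 = 2·-68 + -3·-10 = -106
  a_7 = 2·-106 + -3·-68 = -8
  a_8 = 2·-8 + -3·-106 = 302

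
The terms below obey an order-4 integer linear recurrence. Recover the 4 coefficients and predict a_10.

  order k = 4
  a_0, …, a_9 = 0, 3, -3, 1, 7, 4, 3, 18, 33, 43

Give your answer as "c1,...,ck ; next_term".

  a_4 = 1·1 + 0·-3 + 2·3 + 1·0 = 7
  a_5 = 1·7 + 0·1 + 2·-3 + 1·3 = 4
  a_6 = 1·4 + 0·7 + 2·1 + 1·-3 = 3
  a_7 = 1·3 + 0·4 + 2·7 + 1·1 = 18
  a_8 = 1·18 + 0·3 + 2·4 + 1·7 = 33
  a_9 = 1·33 + 0·18 + 2·3 + 1·4 = 43
  a_10 = 1·43 + 0·33 + 2·18 + 1·3 = 82

1,0,2,1 ; 82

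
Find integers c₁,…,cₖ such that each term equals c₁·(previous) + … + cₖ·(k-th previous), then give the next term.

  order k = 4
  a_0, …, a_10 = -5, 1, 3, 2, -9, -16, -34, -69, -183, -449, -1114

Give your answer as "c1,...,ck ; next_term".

  a_4 = 2·2 + 1·3 + -1·1 + 3·-5 = -9
  a_5 = 2·-9 + 1·2 + -1·3 + 3·1 = -16
  a_6 = 2·-16 + 1·-9 + -1·2 + 3·3 = -34
  a_7 = 2·-34 + 1·-16 + -1·-9 + 3·2 = -69
  a_8 = 2·-69 + 1·-34 + -1·-16 + 3·-9 = -183
  a_9 = 2·-183 + 1·-69 + -1·-34 + 3·-16 = -449
  a_10 = 2·-449 + 1·-183 + -1·-69 + 3·-34 = -1114
  a_11 = 2·-1114 + 1·-449 + -1·-183 + 3·-69 = -2701

2,1,-1,3 ; -2701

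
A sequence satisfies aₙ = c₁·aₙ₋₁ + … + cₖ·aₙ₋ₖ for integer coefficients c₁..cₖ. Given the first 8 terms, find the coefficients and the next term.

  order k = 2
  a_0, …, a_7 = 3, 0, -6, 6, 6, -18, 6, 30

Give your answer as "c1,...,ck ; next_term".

  a_2 = -1·0 + -2·3 = -6
  a_3 = -1·-6 + -2·0 = 6
  a_4 = -1·6 + -2·-6 = 6
  a_5 = -1·6 + -2·6 = -18
  a_6 = -1·-18 + -2·6 = 6
  a_7 = -1·6 + -2·-18 = 30
  a_8 = -1·30 + -2·6 = -42

-1,-2 ; -42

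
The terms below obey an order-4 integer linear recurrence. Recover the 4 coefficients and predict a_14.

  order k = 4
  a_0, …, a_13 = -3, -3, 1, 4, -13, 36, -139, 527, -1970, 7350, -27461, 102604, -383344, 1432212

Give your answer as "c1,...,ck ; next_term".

  a_4 = -3·4 + 2·1 + -2·-3 + 3·-3 = -13
  a_5 = -3·-13 + 2·4 + -2·1 + 3·-3 = 36
  a_6 = -3·36 + 2·-13 + -2·4 + 3·1 = -139
  a_7 = -3·-139 + 2·36 + -2·-13 + 3·4 = 527
  a_8 = -3·527 + 2·-139 + -2·36 + 3·-13 = -1970
  a_9 = -3·-1970 + 2·527 + -2·-139 + 3·36 = 7350
  a_10 = -3·7350 + 2·-1970 + -2·527 + 3·-139 = -27461
  a_11 = -3·-27461 + 2·7350 + -2·-1970 + 3·527 = 102604
  a_12 = -3·102604 + 2·-27461 + -2·7350 + 3·-1970 = -383344
  a_13 = -3·-383344 + 2·102604 + -2·-27461 + 3·7350 = 1432212
  a_14 = -3·1432212 + 2·-383344 + -2·102604 + 3·-27461 = -5350915

-3,2,-2,3 ; -5350915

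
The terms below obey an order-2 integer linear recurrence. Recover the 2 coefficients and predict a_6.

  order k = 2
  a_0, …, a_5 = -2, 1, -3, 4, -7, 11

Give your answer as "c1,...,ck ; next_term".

  a_2 = -1·1 + 1·-2 = -3
  a_3 = -1·-3 + 1·1 = 4
  a_4 = -1·4 + 1·-3 = -7
  a_5 = -1·-7 + 1·4 = 11
  a_6 = -1·11 + 1·-7 = -18

-1,1 ; -18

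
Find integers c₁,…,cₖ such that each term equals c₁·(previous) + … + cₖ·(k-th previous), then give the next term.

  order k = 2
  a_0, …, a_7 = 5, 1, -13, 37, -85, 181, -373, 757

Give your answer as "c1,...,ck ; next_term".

-3,-2 ; -1525

  a_2 = -3·1 + -2·5 = -13
  a_3 = -3·-13 + -2·1 = 37
  a_4 = -3·37 + -2·-13 = -85
  a_5 = -3·-85 + -2·37 = 181
  a_6 = -3·181 + -2·-85 = -373
  a_7 = -3·-373 + -2·181 = 757
  a_8 = -3·757 + -2·-373 = -1525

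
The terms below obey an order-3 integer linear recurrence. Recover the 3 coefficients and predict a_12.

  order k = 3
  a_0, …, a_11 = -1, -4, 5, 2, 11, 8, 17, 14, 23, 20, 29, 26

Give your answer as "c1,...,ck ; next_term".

  a_3 = 1·5 + 1·-4 + -1·-1 = 2
  a_4 = 1·2 + 1·5 + -1·-4 = 11
  a_5 = 1·11 + 1·2 + -1·5 = 8
  a_6 = 1·8 + 1·11 + -1·2 = 17
  a_7 = 1·17 + 1·8 + -1·11 = 14
  a_8 = 1·14 + 1·17 + -1·8 = 23
  a_9 = 1·23 + 1·14 + -1·17 = 20
  a_10 = 1·20 + 1·23 + -1·14 = 29
  a_11 = 1·29 + 1·20 + -1·23 = 26
  a_12 = 1·26 + 1·29 + -1·20 = 35

1,1,-1 ; 35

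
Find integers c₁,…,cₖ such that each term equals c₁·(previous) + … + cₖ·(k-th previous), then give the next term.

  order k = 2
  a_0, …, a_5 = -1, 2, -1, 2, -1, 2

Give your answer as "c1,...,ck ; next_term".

0,1 ; -1

  a_2 = 0·2 + 1·-1 = -1
  a_3 = 0·-1 + 1·2 = 2
  a_4 = 0·2 + 1·-1 = -1
  a_5 = 0·-1 + 1·2 = 2
  a_6 = 0·2 + 1·-1 = -1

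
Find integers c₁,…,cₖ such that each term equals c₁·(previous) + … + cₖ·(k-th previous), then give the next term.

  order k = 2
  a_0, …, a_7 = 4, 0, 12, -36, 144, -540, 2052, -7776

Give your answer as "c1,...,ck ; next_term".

  a_2 = -3·0 + 3·4 = 12
  a_3 = -3·12 + 3·0 = -36
  a_4 = -3·-36 + 3·12 = 144
  a_5 = -3·144 + 3·-36 = -540
  a_6 = -3·-540 + 3·144 = 2052
  a_7 = -3·2052 + 3·-540 = -7776
  a_8 = -3·-7776 + 3·2052 = 29484

-3,3 ; 29484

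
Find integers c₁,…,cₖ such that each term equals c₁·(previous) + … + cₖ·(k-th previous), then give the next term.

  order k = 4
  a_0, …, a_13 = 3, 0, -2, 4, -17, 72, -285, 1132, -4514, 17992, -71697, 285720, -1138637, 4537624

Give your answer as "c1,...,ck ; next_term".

-4,-1,-4,-1 ; -18083042

  a_4 = -4·4 + -1·-2 + -4·0 + -1·3 = -17
  a_5 = -4·-17 + -1·4 + -4·-2 + -1·0 = 72
  a_6 = -4·72 + -1·-17 + -4·4 + -1·-2 = -285
  a_7 = -4·-285 + -1·72 + -4·-17 + -1·4 = 1132
  a_8 = -4·1132 + -1·-285 + -4·72 + -1·-17 = -4514
  a_9 = -4·-4514 + -1·1132 + -4·-285 + -1·72 = 17992
  a_10 = -4·17992 + -1·-4514 + -4·1132 + -1·-285 = -71697
  a_11 = -4·-71697 + -1·17992 + -4·-4514 + -1·1132 = 285720
  a_12 = -4·285720 + -1·-71697 + -4·17992 + -1·-4514 = -1138637
  a_13 = -4·-1138637 + -1·285720 + -4·-71697 + -1·17992 = 4537624
  a_14 = -4·4537624 + -1·-1138637 + -4·285720 + -1·-71697 = -18083042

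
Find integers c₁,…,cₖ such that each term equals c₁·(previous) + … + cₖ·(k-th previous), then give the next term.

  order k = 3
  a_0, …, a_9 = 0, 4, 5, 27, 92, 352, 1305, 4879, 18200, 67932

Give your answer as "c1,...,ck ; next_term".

  a_3 = 3·5 + 3·4 + -1·0 = 27
  a_4 = 3·27 + 3·5 + -1·4 = 92
  a_5 = 3·92 + 3·27 + -1·5 = 352
  a_6 = 3·352 + 3·92 + -1·27 = 1305
  a_7 = 3·1305 + 3·352 + -1·92 = 4879
  a_8 = 3·4879 + 3·1305 + -1·352 = 18200
  a_9 = 3·18200 + 3·4879 + -1·1305 = 67932
  a_10 = 3·67932 + 3·18200 + -1·4879 = 253517

3,3,-1 ; 253517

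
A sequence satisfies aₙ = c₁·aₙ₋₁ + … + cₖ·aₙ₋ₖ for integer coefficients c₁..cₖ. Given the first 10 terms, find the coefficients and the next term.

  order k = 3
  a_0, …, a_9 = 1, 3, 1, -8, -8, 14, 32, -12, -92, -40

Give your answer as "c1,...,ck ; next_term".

0,-2,-2 ; 208

  a_3 = 0·1 + -2·3 + -2·1 = -8
  a_4 = 0·-8 + -2·1 + -2·3 = -8
  a_5 = 0·-8 + -2·-8 + -2·1 = 14
  a_6 = 0·14 + -2·-8 + -2·-8 = 32
  a_7 = 0·32 + -2·14 + -2·-8 = -12
  a_8 = 0·-12 + -2·32 + -2·14 = -92
  a_9 = 0·-92 + -2·-12 + -2·32 = -40
  a_10 = 0·-40 + -2·-92 + -2·-12 = 208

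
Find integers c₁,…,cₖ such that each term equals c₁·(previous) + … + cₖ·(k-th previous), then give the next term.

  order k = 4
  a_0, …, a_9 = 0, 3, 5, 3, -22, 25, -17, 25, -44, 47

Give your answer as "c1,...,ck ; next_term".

  a_4 = -2·3 + -2·5 + -2·3 + -1·0 = -22
  a_5 = -2·-22 + -2·3 + -2·5 + -1·3 = 25
  a_6 = -2·25 + -2·-22 + -2·3 + -1·5 = -17
  a_7 = -2·-17 + -2·25 + -2·-22 + -1·3 = 25
  a_8 = -2·25 + -2·-17 + -2·25 + -1·-22 = -44
  a_9 = -2·-44 + -2·25 + -2·-17 + -1·25 = 47
  a_10 = -2·47 + -2·-44 + -2·25 + -1·-17 = -39

-2,-2,-2,-1 ; -39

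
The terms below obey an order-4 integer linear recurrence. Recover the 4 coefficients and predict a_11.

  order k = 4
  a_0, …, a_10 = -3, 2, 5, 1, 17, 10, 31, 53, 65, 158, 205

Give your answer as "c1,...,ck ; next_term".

  a_4 = 0·1 + 2·5 + 2·2 + -1·-3 = 17
  a_5 = 0·17 + 2·1 + 2·5 + -1·2 = 10
  a_6 = 0·10 + 2·17 + 2·1 + -1·5 = 31
  a_7 = 0·31 + 2·10 + 2·17 + -1·1 = 53
  a_8 = 0·53 + 2·31 + 2·10 + -1·17 = 65
  a_9 = 0·65 + 2·53 + 2·31 + -1·10 = 158
  a_10 = 0·158 + 2·65 + 2·53 + -1·31 = 205
  a_11 = 0·205 + 2·158 + 2·65 + -1·53 = 393

0,2,2,-1 ; 393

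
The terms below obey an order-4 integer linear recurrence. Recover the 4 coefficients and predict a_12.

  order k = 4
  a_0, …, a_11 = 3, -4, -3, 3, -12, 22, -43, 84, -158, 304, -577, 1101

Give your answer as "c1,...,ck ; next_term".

-1,2,0,-1 ; -2097

  a_4 = -1·3 + 2·-3 + 0·-4 + -1·3 = -12
  a_5 = -1·-12 + 2·3 + 0·-3 + -1·-4 = 22
  a_6 = -1·22 + 2·-12 + 0·3 + -1·-3 = -43
  a_7 = -1·-43 + 2·22 + 0·-12 + -1·3 = 84
  a_8 = -1·84 + 2·-43 + 0·22 + -1·-12 = -158
  a_9 = -1·-158 + 2·84 + 0·-43 + -1·22 = 304
  a_10 = -1·304 + 2·-158 + 0·84 + -1·-43 = -577
  a_11 = -1·-577 + 2·304 + 0·-158 + -1·84 = 1101
  a_12 = -1·1101 + 2·-577 + 0·304 + -1·-158 = -2097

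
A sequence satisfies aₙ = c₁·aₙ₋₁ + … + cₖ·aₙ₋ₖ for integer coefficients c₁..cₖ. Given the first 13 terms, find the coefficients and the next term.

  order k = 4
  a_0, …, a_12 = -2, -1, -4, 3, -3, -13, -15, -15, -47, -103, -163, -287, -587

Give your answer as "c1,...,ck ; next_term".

1,0,2,2 ; -1119

  a_4 = 1·3 + 0·-4 + 2·-1 + 2·-2 = -3
  a_5 = 1·-3 + 0·3 + 2·-4 + 2·-1 = -13
  a_6 = 1·-13 + 0·-3 + 2·3 + 2·-4 = -15
  a_7 = 1·-15 + 0·-13 + 2·-3 + 2·3 = -15
  a_8 = 1·-15 + 0·-15 + 2·-13 + 2·-3 = -47
  a_9 = 1·-47 + 0·-15 + 2·-15 + 2·-13 = -103
  a_10 = 1·-103 + 0·-47 + 2·-15 + 2·-15 = -163
  a_11 = 1·-163 + 0·-103 + 2·-47 + 2·-15 = -287
  a_12 = 1·-287 + 0·-163 + 2·-103 + 2·-47 = -587
  a_13 = 1·-587 + 0·-287 + 2·-163 + 2·-103 = -1119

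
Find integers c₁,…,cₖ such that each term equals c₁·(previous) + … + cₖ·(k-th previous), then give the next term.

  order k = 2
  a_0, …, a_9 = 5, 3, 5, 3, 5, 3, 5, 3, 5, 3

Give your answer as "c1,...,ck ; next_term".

0,1 ; 5

  a_2 = 0·3 + 1·5 = 5
  a_3 = 0·5 + 1·3 = 3
  a_4 = 0·3 + 1·5 = 5
  a_5 = 0·5 + 1·3 = 3
  a_6 = 0·3 + 1·5 = 5
  a_7 = 0·5 + 1·3 = 3
  a_8 = 0·3 + 1·5 = 5
  a_9 = 0·5 + 1·3 = 3
  a_10 = 0·3 + 1·5 = 5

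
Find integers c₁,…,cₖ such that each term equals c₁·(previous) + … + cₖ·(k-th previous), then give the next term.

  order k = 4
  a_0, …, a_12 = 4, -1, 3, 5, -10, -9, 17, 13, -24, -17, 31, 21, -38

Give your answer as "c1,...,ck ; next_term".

0,-2,0,-1 ; -25

  a_4 = 0·5 + -2·3 + 0·-1 + -1·4 = -10
  a_5 = 0·-10 + -2·5 + 0·3 + -1·-1 = -9
  a_6 = 0·-9 + -2·-10 + 0·5 + -1·3 = 17
  a_7 = 0·17 + -2·-9 + 0·-10 + -1·5 = 13
  a_8 = 0·13 + -2·17 + 0·-9 + -1·-10 = -24
  a_9 = 0·-24 + -2·13 + 0·17 + -1·-9 = -17
  a_10 = 0·-17 + -2·-24 + 0·13 + -1·17 = 31
  a_11 = 0·31 + -2·-17 + 0·-24 + -1·13 = 21
  a_12 = 0·21 + -2·31 + 0·-17 + -1·-24 = -38
  a_13 = 0·-38 + -2·21 + 0·31 + -1·-17 = -25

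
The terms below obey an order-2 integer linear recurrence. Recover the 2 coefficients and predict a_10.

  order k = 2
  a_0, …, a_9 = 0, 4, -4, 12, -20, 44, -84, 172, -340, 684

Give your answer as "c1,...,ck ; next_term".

-1,2 ; -1364

  a_2 = -1·4 + 2·0 = -4
  a_3 = -1·-4 + 2·4 = 12
  a_4 = -1·12 + 2·-4 = -20
  a_5 = -1·-20 + 2·12 = 44
  a_6 = -1·44 + 2·-20 = -84
  a_7 = -1·-84 + 2·44 = 172
  a_8 = -1·172 + 2·-84 = -340
  a_9 = -1·-340 + 2·172 = 684
  a_10 = -1·684 + 2·-340 = -1364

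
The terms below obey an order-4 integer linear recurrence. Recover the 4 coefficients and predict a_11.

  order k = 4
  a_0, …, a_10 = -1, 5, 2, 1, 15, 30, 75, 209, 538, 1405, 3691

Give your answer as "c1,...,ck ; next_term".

  a_4 = 2·1 + 1·2 + 2·5 + -1·-1 = 15
  a_5 = 2·15 + 1·1 + 2·2 + -1·5 = 30
  a_6 = 2·30 + 1·15 + 2·1 + -1·2 = 75
  a_7 = 2·75 + 1·30 + 2·15 + -1·1 = 209
  a_8 = 2·209 + 1·75 + 2·30 + -1·15 = 538
  a_9 = 2·538 + 1·209 + 2·75 + -1·30 = 1405
  a_10 = 2·1405 + 1·538 + 2·209 + -1·75 = 3691
  a_11 = 2·3691 + 1·1405 + 2·538 + -1·209 = 9654

2,1,2,-1 ; 9654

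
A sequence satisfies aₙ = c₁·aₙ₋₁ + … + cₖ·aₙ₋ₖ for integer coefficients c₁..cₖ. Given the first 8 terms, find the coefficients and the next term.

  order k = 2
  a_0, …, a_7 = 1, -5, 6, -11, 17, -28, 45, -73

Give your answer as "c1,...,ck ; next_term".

  a_2 = -1·-5 + 1·1 = 6
  a_3 = -1·6 + 1·-5 = -11
  a_4 = -1·-11 + 1·6 = 17
  a_5 = -1·17 + 1·-11 = -28
  a_6 = -1·-28 + 1·17 = 45
  a_7 = -1·45 + 1·-28 = -73
  a_8 = -1·-73 + 1·45 = 118

-1,1 ; 118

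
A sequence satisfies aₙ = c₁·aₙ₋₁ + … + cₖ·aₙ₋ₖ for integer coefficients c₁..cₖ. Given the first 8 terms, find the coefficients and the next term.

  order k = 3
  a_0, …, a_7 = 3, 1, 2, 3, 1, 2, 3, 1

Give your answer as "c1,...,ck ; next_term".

  a_3 = 0·2 + 0·1 + 1·3 = 3
  a_4 = 0·3 + 0·2 + 1·1 = 1
  a_5 = 0·1 + 0·3 + 1·2 = 2
  a_6 = 0·2 + 0·1 + 1·3 = 3
  a_7 = 0·3 + 0·2 + 1·1 = 1
  a_8 = 0·1 + 0·3 + 1·2 = 2

0,0,1 ; 2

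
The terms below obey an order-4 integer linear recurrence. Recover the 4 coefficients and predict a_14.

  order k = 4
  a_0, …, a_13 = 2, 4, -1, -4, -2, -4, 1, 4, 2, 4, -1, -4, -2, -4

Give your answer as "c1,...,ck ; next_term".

0,0,0,-1 ; 1

  a_4 = 0·-4 + 0·-1 + 0·4 + -1·2 = -2
  a_5 = 0·-2 + 0·-4 + 0·-1 + -1·4 = -4
  a_6 = 0·-4 + 0·-2 + 0·-4 + -1·-1 = 1
  a_7 = 0·1 + 0·-4 + 0·-2 + -1·-4 = 4
  a_8 = 0·4 + 0·1 + 0·-4 + -1·-2 = 2
  a_9 = 0·2 + 0·4 + 0·1 + -1·-4 = 4
  a_10 = 0·4 + 0·2 + 0·4 + -1·1 = -1
  a_11 = 0·-1 + 0·4 + 0·2 + -1·4 = -4
  a_12 = 0·-4 + 0·-1 + 0·4 + -1·2 = -2
  a_13 = 0·-2 + 0·-4 + 0·-1 + -1·4 = -4
  a_14 = 0·-4 + 0·-2 + 0·-4 + -1·-1 = 1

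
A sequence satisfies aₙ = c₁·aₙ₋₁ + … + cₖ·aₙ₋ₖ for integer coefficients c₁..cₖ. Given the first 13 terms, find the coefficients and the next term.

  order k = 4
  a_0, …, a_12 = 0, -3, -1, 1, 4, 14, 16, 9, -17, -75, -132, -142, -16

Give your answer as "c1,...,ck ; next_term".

1,0,-1,-3 ; 341

  a_4 = 1·1 + 0·-1 + -1·-3 + -3·0 = 4
  a_5 = 1·4 + 0·1 + -1·-1 + -3·-3 = 14
  a_6 = 1·14 + 0·4 + -1·1 + -3·-1 = 16
  a_7 = 1·16 + 0·14 + -1·4 + -3·1 = 9
  a_8 = 1·9 + 0·16 + -1·14 + -3·4 = -17
  a_9 = 1·-17 + 0·9 + -1·16 + -3·14 = -75
  a_10 = 1·-75 + 0·-17 + -1·9 + -3·16 = -132
  a_11 = 1·-132 + 0·-75 + -1·-17 + -3·9 = -142
  a_12 = 1·-142 + 0·-132 + -1·-75 + -3·-17 = -16
  a_13 = 1·-16 + 0·-142 + -1·-132 + -3·-75 = 341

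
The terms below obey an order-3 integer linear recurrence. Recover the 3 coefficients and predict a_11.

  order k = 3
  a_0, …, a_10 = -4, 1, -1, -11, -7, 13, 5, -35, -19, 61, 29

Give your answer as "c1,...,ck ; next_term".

  a_3 = 1·-1 + -2·1 + 2·-4 = -11
  a_4 = 1·-11 + -2·-1 + 2·1 = -7
  a_5 = 1·-7 + -2·-11 + 2·-1 = 13
  a_6 = 1·13 + -2·-7 + 2·-11 = 5
  a_7 = 1·5 + -2·13 + 2·-7 = -35
  a_8 = 1·-35 + -2·5 + 2·13 = -19
  a_9 = 1·-19 + -2·-35 + 2·5 = 61
  a_10 = 1·61 + -2·-19 + 2·-35 = 29
  a_11 = 1·29 + -2·61 + 2·-19 = -131

1,-2,2 ; -131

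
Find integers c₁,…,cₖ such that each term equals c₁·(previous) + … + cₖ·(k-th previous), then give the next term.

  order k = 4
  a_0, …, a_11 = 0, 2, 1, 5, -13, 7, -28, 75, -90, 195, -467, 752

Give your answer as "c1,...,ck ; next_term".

-1,0,-4,-1 ; -1442

  a_4 = -1·5 + 0·1 + -4·2 + -1·0 = -13
  a_5 = -1·-13 + 0·5 + -4·1 + -1·2 = 7
  a_6 = -1·7 + 0·-13 + -4·5 + -1·1 = -28
  a_7 = -1·-28 + 0·7 + -4·-13 + -1·5 = 75
  a_8 = -1·75 + 0·-28 + -4·7 + -1·-13 = -90
  a_9 = -1·-90 + 0·75 + -4·-28 + -1·7 = 195
  a_10 = -1·195 + 0·-90 + -4·75 + -1·-28 = -467
  a_11 = -1·-467 + 0·195 + -4·-90 + -1·75 = 752
  a_12 = -1·752 + 0·-467 + -4·195 + -1·-90 = -1442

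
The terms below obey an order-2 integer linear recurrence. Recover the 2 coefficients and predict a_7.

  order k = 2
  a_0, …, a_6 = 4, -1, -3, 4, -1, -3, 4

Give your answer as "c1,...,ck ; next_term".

  a_2 = -1·-1 + -1·4 = -3
  a_3 = -1·-3 + -1·-1 = 4
  a_4 = -1·4 + -1·-3 = -1
  a_5 = -1·-1 + -1·4 = -3
  a_6 = -1·-3 + -1·-1 = 4
  a_7 = -1·4 + -1·-3 = -1

-1,-1 ; -1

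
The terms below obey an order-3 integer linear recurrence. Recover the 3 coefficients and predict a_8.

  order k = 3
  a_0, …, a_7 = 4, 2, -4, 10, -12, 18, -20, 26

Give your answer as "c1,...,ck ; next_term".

-1,1,1 ; -28

  a_3 = -1·-4 + 1·2 + 1·4 = 10
  a_4 = -1·10 + 1·-4 + 1·2 = -12
  a_5 = -1·-12 + 1·10 + 1·-4 = 18
  a_6 = -1·18 + 1·-12 + 1·10 = -20
  a_7 = -1·-20 + 1·18 + 1·-12 = 26
  a_8 = -1·26 + 1·-20 + 1·18 = -28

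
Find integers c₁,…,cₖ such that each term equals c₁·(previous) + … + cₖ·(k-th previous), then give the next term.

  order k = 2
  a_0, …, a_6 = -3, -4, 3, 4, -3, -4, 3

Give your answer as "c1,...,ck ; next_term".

  a_2 = 0·-4 + -1·-3 = 3
  a_3 = 0·3 + -1·-4 = 4
  a_4 = 0·4 + -1·3 = -3
  a_5 = 0·-3 + -1·4 = -4
  a_6 = 0·-4 + -1·-3 = 3
  a_7 = 0·3 + -1·-4 = 4

0,-1 ; 4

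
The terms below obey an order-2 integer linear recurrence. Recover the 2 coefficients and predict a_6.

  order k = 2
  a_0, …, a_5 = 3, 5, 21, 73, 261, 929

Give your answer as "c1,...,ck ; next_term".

  a_2 = 3·5 + 2·3 = 21
  a_3 = 3·21 + 2·5 = 73
  a_4 = 3·73 + 2·21 = 261
  a_5 = 3·261 + 2·73 = 929
  a_6 = 3·929 + 2·261 = 3309

3,2 ; 3309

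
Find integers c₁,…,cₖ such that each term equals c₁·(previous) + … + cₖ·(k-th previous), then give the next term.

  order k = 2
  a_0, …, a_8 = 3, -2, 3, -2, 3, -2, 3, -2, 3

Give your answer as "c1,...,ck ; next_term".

  a_2 = 0·-2 + 1·3 = 3
  a_3 = 0·3 + 1·-2 = -2
  a_4 = 0·-2 + 1·3 = 3
  a_5 = 0·3 + 1·-2 = -2
  a_6 = 0·-2 + 1·3 = 3
  a_7 = 0·3 + 1·-2 = -2
  a_8 = 0·-2 + 1·3 = 3
  a_9 = 0·3 + 1·-2 = -2

0,1 ; -2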